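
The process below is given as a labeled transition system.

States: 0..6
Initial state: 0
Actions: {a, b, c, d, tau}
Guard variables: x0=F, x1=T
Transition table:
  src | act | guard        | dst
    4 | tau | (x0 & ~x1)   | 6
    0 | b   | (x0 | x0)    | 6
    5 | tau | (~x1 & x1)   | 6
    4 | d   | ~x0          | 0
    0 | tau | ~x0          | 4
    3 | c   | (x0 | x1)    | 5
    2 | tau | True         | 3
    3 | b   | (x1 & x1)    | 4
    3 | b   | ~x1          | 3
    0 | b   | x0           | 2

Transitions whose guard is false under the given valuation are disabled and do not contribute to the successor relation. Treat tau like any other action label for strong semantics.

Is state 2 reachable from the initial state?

5 transition(s) survive guard evaluation.
Layer 0: {0}
Layer 1: {4}  total {0,4}
R = {0,4}

Answer: UNREACHABLE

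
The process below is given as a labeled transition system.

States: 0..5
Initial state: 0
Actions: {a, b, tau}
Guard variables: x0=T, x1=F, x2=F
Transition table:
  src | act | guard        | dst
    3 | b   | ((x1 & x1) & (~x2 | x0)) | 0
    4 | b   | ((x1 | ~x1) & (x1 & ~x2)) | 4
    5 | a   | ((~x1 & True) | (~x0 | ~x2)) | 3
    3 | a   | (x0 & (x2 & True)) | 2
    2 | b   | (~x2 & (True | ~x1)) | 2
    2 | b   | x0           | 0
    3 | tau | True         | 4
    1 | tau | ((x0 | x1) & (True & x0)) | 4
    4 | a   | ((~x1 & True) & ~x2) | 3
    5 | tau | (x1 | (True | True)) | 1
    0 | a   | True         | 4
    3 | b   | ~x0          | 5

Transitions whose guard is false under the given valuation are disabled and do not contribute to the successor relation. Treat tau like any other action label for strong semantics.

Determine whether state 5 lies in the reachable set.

Answer: UNREACHABLE

Working:
Guard filter leaves 8 enabled edge(s).
depth 0: {0}
depth 1: {4}  cumulative {0,4}
depth 2: {3}  cumulative {0,3,4}
R = {0,3,4}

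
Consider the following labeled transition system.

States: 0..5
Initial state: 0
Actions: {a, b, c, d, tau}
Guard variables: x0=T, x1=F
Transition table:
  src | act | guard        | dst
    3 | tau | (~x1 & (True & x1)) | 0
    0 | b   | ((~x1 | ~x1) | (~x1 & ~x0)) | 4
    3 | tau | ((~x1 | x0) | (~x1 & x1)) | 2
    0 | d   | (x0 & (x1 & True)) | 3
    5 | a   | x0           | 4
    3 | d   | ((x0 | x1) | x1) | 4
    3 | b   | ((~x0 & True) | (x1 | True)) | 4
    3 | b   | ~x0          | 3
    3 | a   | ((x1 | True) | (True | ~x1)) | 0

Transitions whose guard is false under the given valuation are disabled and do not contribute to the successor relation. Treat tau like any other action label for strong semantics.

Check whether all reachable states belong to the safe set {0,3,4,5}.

Answer: INVARIANT HOLDS

Analysis:
Allowed set {0,3,4,5}
R = {0,4}
  0: ✓
  4: ✓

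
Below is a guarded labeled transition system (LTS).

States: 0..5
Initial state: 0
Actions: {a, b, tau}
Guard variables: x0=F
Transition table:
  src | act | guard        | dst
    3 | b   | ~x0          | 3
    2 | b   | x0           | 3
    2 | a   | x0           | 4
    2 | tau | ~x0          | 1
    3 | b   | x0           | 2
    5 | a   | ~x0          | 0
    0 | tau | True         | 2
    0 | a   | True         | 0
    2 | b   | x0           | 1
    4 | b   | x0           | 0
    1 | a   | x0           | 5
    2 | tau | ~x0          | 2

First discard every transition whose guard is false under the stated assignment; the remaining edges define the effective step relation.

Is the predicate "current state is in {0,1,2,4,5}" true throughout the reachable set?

Inv-set: {0,1,2,4,5}
Reachable = {0,1,2}
  0: ok
  1: ok
  2: ok

Answer: INVARIANT HOLDS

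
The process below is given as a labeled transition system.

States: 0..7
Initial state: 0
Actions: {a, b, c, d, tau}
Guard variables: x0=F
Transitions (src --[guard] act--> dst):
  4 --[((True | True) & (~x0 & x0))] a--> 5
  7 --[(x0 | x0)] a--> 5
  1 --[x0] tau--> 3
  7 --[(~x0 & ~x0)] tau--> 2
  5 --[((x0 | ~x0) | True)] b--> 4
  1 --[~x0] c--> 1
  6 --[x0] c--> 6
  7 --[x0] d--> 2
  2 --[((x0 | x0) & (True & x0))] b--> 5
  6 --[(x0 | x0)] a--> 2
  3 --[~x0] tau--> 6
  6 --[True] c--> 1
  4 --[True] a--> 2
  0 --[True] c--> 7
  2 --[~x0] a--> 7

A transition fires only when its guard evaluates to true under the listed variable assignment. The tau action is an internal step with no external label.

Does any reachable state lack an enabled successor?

Reachable = {0,2,7}
  0: c→7  [1 exit(s)]
  2: a→7  [1 exit(s)]
  7: tau→2  [1 exit(s)]

Answer: DEADLOCK-FREE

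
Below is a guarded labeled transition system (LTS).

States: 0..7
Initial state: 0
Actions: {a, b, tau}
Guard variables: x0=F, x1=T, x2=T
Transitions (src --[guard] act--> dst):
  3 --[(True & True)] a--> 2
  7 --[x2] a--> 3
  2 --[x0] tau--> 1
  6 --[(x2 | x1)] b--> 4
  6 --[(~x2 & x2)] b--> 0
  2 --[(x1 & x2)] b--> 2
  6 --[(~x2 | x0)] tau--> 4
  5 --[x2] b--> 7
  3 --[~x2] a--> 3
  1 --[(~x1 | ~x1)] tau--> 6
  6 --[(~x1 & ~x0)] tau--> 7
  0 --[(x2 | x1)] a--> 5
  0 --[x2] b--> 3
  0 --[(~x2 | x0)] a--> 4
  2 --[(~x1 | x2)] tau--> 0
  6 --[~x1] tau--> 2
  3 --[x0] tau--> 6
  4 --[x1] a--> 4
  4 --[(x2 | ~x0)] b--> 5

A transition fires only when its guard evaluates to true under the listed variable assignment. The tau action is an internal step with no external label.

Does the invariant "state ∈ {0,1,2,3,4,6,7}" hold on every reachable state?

Allowed set {0,1,2,3,4,6,7}
Reachable = {0,2,3,5,7}
  0: safe
  2: safe
  3: safe
  5: outside
  7: safe
witness against invariant: a → 5

Answer: INVARIANT VIOLATED at state 5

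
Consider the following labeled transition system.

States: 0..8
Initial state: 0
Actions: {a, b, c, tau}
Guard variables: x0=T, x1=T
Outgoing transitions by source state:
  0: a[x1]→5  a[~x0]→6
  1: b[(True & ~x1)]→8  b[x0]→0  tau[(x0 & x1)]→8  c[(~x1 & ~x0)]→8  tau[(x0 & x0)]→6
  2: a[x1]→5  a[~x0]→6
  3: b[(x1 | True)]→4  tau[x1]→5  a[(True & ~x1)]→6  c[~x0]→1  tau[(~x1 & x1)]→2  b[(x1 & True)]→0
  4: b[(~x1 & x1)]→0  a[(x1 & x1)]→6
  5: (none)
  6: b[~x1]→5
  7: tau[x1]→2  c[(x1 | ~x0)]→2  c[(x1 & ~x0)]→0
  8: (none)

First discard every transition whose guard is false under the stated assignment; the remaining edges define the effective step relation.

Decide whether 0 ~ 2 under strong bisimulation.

Refine partition for ~:
  P[0] = {{0,1,2,3,4,5,6,7,8}}
  P[1] = {{0,2,4},{1,3},{5,6,8},{7}}
stable after 2 split(s): 4 block(s)
[0]={0,2,4}  [2]={0,2,4}

Answer: BISIMILAR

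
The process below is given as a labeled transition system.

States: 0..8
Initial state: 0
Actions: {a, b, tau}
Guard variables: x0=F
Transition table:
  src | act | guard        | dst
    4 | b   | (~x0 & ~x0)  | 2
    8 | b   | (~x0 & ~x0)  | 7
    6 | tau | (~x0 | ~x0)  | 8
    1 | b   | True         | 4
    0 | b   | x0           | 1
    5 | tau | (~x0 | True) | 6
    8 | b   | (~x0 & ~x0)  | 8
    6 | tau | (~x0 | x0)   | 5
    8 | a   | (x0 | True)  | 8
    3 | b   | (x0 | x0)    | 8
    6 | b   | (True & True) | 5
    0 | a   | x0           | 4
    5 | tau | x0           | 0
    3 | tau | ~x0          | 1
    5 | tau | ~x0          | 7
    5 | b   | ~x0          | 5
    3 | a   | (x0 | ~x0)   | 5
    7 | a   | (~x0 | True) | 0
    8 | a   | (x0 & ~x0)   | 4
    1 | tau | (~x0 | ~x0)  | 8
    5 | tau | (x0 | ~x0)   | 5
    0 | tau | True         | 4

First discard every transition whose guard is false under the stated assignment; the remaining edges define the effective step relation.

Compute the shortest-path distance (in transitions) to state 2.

Answer: 2

Working:
BFS to 2:
  L0 = {0}
  L1 = {4}
  L2 = {2}
first hit 2 at d=2 via tau·b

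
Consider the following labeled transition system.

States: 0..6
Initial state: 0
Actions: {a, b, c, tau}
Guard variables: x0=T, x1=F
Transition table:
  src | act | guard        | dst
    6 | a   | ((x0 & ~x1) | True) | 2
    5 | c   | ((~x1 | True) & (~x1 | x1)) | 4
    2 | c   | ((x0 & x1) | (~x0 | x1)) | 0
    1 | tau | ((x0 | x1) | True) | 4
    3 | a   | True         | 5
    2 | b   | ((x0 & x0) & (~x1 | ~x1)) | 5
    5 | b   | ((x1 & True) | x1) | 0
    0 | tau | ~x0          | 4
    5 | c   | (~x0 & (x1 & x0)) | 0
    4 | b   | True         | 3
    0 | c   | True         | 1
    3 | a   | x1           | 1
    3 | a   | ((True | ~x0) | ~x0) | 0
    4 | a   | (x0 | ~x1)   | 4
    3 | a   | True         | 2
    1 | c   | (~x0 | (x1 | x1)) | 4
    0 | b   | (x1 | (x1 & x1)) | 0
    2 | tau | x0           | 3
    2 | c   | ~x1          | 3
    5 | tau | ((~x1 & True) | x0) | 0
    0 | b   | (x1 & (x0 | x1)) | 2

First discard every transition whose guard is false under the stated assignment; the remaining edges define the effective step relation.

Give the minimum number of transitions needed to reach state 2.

Layered search for 2:
  L0 = {0}
  L1 = {1}
  L2 = {4}
  L3 = {3}
  L4 = {2,5}
first hit 2 at d=4 via c·tau·b·a

Answer: 4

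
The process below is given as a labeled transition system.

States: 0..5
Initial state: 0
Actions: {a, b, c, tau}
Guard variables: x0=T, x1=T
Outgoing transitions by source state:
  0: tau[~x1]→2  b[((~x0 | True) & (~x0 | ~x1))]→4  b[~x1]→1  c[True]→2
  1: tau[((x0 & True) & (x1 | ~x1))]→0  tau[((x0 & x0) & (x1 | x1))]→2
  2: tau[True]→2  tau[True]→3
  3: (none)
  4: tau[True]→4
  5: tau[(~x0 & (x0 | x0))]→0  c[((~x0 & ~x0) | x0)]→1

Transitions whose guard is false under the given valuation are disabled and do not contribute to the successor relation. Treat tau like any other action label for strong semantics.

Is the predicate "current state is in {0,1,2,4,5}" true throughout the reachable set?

Safe = {0,1,2,4,5}
Reach set: {0,2,3}
  0: safe
  2: safe
  3: outside
counterexample path to 3: c·tau

Answer: INVARIANT VIOLATED at state 3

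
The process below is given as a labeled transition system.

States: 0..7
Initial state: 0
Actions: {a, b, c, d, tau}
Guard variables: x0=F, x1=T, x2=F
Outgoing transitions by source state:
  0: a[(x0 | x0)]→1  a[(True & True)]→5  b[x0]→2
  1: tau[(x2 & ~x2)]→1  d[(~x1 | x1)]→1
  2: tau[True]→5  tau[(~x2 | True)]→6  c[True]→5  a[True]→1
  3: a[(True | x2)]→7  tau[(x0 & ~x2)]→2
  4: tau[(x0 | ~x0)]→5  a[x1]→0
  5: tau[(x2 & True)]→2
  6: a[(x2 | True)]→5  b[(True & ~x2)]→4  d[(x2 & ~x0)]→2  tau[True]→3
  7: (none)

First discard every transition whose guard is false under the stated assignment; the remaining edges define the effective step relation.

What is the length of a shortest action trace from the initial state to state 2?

Answer: UNREACHABLE

Analysis:
Layered search for 2:
  L0 = {0}
  L1 = {5}
2 never appears.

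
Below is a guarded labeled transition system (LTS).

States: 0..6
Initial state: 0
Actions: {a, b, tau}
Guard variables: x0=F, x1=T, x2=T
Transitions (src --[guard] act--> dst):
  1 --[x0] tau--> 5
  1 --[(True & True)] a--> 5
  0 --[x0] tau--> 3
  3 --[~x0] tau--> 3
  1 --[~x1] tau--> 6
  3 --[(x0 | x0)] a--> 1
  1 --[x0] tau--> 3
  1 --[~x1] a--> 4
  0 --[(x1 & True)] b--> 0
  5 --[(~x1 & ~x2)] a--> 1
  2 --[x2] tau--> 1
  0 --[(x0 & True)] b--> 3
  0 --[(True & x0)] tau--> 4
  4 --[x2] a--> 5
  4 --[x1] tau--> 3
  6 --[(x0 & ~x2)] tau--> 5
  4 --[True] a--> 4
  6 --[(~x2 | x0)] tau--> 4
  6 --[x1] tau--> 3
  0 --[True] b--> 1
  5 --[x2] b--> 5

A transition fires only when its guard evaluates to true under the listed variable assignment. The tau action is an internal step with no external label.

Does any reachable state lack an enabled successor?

R = {0,1,5}
  0: b→0  b→1  [2 out]
  1: a→5  [1 out]
  5: b→5  [1 out]

Answer: DEADLOCK-FREE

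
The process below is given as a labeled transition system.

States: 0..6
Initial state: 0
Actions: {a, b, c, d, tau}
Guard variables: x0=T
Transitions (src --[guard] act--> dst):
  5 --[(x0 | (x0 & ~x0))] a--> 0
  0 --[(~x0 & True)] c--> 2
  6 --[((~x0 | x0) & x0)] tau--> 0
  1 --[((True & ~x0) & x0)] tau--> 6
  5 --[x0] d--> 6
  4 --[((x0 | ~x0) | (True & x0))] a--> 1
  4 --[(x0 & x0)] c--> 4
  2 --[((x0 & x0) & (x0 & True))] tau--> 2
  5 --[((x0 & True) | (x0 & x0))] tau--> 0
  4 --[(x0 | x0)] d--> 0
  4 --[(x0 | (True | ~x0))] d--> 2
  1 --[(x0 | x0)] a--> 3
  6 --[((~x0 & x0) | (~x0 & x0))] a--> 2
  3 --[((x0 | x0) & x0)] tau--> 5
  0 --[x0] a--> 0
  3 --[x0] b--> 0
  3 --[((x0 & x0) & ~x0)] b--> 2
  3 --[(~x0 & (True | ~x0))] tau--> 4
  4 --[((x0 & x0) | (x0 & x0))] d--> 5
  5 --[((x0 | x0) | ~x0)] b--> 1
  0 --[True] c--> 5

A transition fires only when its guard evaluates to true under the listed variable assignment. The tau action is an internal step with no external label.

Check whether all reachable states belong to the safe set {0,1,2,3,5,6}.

Answer: INVARIANT HOLDS

Analysis:
Safe = {0,1,2,3,5,6}
R = {0,1,3,5,6}
  0: ✓
  1: ✓
  3: ✓
  5: ✓
  6: ✓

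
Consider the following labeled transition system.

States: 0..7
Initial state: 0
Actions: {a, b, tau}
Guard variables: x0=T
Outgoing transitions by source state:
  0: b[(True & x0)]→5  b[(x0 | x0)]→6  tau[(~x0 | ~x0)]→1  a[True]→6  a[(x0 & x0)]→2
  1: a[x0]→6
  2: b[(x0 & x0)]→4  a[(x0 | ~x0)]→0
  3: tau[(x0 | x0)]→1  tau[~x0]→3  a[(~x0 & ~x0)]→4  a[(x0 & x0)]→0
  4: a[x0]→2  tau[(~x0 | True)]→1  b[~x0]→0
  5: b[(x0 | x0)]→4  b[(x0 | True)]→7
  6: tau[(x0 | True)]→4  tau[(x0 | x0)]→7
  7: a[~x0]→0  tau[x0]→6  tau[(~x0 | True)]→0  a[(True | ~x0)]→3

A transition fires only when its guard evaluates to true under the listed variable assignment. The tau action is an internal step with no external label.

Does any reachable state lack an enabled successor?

Answer: DEADLOCK-FREE

Working:
R = {0,1,2,3,4,5,6,7}
  0: a→2  a→6  b→5  b→6  [deg 4]
  1: a→6  [deg 1]
  2: a→0  b→4  [deg 2]
  3: a→0  tau→1  [deg 2]
  4: a→2  tau→1  [deg 2]
  5: b→4  b→7  [deg 2]
  6: tau→4  tau→7  [deg 2]
  7: a→3  tau→0  tau→6  [deg 3]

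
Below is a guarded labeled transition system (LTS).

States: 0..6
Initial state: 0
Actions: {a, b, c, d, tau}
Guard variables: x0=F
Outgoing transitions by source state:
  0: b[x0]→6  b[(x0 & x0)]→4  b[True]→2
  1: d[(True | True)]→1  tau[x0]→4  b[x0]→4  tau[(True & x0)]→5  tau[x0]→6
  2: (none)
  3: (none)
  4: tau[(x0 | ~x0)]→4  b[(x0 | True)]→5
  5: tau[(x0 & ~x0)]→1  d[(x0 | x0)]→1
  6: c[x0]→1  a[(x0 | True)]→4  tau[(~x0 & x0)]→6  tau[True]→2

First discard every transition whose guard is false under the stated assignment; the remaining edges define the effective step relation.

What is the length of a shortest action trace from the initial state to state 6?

Answer: UNREACHABLE

Trace:
BFS to 6:
  L0 = {0}
  L1 = {2}
6 never appears.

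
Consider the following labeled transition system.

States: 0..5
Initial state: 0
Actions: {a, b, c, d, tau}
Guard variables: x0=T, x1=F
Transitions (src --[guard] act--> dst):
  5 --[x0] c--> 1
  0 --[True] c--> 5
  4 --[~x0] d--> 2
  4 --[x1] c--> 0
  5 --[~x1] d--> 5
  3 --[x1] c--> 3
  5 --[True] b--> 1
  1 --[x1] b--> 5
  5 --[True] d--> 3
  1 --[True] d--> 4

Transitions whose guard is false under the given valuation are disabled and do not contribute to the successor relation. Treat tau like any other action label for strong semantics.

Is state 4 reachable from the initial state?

After dropping false guards: 6 live edges.
Layer 0: {0}
Layer 1: {5}  now seen {0,5}
Layer 2: {1,3}  now seen {0,1,3,5}
Layer 3: {4}  now seen {0,1,3,4,5}
Reach set: {0,1,3,4,5}
trace reaching 4: c·c·d

Answer: REACHABLE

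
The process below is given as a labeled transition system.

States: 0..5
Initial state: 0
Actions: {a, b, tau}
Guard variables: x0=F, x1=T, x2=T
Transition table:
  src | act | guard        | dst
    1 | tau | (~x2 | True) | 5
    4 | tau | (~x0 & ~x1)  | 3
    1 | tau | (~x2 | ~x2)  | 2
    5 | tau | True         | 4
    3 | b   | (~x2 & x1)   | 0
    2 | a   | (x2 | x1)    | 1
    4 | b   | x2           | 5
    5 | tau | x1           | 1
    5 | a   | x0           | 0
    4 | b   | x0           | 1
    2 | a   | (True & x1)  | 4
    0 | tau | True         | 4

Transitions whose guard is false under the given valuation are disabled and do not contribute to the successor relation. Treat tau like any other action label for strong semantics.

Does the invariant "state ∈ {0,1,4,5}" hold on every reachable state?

Allowed set {0,1,4,5}
Reachable = {0,1,4,5}
  0: ok
  1: ok
  4: ok
  5: ok

Answer: INVARIANT HOLDS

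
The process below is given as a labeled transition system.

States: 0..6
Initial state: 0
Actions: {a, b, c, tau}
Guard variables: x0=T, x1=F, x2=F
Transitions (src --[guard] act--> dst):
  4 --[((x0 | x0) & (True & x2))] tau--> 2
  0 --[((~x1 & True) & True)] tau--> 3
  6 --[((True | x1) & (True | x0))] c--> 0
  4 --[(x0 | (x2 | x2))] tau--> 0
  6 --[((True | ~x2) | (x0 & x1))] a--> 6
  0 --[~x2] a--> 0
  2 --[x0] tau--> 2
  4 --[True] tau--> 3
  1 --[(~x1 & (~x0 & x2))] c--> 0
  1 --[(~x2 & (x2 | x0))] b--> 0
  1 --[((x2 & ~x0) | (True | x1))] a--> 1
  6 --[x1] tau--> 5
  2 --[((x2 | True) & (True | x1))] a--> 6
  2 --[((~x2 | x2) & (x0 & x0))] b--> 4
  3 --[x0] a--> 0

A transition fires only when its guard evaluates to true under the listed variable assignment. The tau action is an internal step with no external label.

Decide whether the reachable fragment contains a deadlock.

Answer: DEADLOCK-FREE

Trace:
Reachable = {0,3}
  0: a→0  tau→3  [deg 2]
  3: a→0  [deg 1]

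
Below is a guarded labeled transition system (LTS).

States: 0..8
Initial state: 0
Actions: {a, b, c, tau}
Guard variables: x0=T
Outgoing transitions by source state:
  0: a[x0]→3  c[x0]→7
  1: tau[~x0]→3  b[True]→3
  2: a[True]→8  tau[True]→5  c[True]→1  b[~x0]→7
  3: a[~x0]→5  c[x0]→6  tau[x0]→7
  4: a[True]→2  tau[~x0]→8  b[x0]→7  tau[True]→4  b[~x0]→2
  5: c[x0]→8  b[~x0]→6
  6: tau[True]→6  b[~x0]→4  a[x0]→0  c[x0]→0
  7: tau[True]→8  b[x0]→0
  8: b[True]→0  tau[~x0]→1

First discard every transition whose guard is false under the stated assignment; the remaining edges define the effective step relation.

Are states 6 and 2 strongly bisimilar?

Answer: NOT BISIMILAR

Analysis:
Refine partition for ~:
  P[0] = {{0,1,2,3,4,5,6,7,8}}
  P[1] = {{0},{1,8},{2,6},{3},{4},{5},{7}}
  P[2] = {{0},{1},{2},{3},{4},{5},{6},{7},{8}}
9 equivalence class(es) (converged in 3)
[6]={6}  [2]={2}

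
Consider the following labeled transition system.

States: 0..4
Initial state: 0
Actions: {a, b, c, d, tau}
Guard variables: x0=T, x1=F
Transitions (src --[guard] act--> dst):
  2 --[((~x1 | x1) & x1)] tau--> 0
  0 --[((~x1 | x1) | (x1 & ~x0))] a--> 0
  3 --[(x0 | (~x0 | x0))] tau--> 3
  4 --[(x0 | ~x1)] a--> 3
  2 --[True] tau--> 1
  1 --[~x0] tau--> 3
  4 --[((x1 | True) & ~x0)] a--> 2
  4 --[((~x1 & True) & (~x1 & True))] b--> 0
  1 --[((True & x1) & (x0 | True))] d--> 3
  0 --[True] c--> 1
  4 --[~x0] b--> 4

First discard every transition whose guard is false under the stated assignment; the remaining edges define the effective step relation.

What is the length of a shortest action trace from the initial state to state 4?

Answer: UNREACHABLE

Analysis:
Breadth-first toward 4:
  depth 0: {0}
  depth 1: {1}
4 never appears.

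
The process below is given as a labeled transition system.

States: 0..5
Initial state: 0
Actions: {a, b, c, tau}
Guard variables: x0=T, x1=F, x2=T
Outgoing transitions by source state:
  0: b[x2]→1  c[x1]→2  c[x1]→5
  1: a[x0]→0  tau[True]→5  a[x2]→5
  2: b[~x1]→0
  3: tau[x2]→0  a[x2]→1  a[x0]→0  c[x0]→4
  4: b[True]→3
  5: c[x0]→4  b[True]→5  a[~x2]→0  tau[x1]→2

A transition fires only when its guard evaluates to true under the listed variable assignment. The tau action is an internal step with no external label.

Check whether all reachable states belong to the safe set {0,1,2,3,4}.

Inv-set: {0,1,2,3,4}
R = {0,1,3,4,5}
  0: safe
  1: safe
  3: safe
  4: safe
  5: ✗ unsafe
counterexample path to 5: b·a

Answer: INVARIANT VIOLATED at state 5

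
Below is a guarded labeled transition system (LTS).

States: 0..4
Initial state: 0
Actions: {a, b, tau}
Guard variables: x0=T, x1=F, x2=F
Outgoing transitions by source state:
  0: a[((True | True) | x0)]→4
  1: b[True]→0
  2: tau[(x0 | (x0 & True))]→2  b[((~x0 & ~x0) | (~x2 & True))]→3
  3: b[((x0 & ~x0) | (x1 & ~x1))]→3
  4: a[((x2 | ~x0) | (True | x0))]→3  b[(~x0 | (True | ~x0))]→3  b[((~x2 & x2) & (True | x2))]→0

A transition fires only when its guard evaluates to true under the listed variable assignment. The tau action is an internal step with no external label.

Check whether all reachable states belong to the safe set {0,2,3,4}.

Answer: INVARIANT HOLDS

Analysis:
Allowed set {0,2,3,4}
R = {0,3,4}
  0: ✓
  3: ✓
  4: ✓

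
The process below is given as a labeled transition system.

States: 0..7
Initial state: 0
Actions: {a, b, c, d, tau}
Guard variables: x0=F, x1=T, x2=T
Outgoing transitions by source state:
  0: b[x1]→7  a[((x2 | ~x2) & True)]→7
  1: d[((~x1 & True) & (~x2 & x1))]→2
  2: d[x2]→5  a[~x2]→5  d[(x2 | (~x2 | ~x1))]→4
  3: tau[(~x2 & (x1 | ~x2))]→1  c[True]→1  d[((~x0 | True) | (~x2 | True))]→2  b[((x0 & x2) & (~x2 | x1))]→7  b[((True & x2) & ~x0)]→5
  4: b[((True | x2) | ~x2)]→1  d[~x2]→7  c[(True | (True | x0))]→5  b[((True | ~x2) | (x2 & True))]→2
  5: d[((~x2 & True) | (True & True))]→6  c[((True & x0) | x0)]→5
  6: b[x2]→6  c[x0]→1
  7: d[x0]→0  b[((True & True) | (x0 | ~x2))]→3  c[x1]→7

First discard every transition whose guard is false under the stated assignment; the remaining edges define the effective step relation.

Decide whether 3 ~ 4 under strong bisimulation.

Answer: NOT BISIMILAR

Trace:
Compute ~ classes (split until stable):
  round 0: {{0,1,2,3,4,5,6,7}}
  round 1: {{0},{1},{2,5},{3},{4,7},{6}}
  round 2: {{0},{1},{2},{3},{4},{5},{6},{7}}
stable after 3 split(s): 8 block(s)
3∈{3}, 4∈{4}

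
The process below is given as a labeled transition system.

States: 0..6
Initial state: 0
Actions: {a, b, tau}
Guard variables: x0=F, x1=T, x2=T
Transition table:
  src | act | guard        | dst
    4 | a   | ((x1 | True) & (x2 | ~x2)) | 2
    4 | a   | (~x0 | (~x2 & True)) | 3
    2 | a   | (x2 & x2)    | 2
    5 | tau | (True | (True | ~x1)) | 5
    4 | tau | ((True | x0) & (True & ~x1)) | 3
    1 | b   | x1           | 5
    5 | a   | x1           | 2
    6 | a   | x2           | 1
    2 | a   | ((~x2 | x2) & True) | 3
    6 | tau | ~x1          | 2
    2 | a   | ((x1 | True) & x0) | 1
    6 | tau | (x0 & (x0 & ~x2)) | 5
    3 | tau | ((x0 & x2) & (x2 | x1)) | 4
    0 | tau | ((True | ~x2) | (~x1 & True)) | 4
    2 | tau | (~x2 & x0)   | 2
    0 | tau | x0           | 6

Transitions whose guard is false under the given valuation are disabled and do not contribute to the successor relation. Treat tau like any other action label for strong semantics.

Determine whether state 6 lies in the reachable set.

After dropping false guards: 9 live edges.
L0 = {0}
L1 = {4}  cumulative {0,4}
L2 = {2,3}  cumulative {0,2,3,4}
R = {0,2,3,4}

Answer: UNREACHABLE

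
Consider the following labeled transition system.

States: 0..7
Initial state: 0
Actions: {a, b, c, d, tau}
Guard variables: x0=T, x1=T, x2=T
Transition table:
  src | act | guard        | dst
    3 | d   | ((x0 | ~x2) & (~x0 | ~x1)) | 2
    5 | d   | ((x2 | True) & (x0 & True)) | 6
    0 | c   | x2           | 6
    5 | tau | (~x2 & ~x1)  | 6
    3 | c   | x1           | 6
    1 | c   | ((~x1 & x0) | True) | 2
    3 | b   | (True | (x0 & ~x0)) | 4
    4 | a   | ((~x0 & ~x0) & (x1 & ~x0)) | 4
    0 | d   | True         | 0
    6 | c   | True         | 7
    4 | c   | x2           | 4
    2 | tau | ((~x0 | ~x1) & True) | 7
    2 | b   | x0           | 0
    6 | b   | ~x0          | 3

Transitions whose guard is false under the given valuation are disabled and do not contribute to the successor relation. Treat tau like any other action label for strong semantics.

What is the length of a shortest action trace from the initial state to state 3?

BFS to 3:
  depth 0: {0}
  depth 1: {6}
  depth 2: {7}
3 never appears.

Answer: UNREACHABLE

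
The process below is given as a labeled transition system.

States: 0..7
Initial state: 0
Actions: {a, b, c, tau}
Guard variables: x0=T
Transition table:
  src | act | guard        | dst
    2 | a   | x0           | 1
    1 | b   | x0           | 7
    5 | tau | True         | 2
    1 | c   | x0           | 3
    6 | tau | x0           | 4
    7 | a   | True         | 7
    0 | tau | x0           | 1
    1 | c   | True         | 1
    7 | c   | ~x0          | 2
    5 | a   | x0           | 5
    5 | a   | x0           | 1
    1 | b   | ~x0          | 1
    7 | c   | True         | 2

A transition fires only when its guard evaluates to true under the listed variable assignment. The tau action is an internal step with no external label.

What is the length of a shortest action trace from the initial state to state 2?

Breadth-first toward 2:
  depth 0: {0}
  depth 1: {1}
  depth 2: {3,7}
  depth 3: {2}
2 enters at depth 3; path tau·b·c

Answer: 3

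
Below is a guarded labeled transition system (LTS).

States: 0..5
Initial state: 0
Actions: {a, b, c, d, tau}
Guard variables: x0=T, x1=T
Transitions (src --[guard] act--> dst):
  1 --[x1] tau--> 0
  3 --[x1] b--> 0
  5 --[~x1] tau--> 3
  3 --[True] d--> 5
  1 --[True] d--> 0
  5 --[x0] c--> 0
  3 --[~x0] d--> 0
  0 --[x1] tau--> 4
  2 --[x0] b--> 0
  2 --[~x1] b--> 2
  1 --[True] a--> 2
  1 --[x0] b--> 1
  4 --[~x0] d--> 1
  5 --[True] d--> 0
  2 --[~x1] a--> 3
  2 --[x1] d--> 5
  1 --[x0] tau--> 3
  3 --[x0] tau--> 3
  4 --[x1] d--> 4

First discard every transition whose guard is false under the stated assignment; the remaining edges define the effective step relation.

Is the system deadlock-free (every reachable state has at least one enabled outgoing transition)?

R = {0,4}
  0: tau→4  [1 out]
  4: d→4  [1 out]

Answer: DEADLOCK-FREE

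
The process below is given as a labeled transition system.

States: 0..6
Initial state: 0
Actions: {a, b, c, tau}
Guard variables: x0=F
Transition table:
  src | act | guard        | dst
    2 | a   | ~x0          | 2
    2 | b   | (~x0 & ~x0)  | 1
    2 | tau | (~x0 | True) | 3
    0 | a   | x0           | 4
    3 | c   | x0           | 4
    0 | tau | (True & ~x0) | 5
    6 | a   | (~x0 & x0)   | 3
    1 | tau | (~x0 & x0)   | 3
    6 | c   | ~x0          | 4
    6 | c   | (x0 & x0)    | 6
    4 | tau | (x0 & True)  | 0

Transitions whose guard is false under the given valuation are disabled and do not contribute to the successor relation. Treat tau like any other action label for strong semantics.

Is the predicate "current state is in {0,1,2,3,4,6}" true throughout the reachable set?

Safe = {0,1,2,3,4,6}
R = {0,5}
  0: ok
  5: VIOLATES
witness against invariant: tau → 5

Answer: INVARIANT VIOLATED at state 5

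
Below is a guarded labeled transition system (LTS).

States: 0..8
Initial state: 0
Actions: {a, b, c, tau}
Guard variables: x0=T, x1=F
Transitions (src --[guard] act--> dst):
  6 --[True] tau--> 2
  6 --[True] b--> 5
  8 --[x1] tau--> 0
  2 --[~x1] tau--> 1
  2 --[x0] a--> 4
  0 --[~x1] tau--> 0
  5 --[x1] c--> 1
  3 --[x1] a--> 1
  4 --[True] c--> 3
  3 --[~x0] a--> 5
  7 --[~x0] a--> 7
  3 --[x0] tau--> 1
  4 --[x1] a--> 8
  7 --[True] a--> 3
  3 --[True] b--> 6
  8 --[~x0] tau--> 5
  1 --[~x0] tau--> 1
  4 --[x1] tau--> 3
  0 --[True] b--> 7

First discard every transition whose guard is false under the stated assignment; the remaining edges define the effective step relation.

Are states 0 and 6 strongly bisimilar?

Refine partition for ~:
  round 0: {{0,1,2,3,4,5,6,7,8}}
  round 1: {{0,3,6},{1,5,8},{2},{4},{7}}
  round 2: {{0},{1,5,8},{2},{3},{4},{6},{7}}
Fixed point at round 3; 7 class(es).
class of 0: {0}; class of 6: {6}

Answer: NOT BISIMILAR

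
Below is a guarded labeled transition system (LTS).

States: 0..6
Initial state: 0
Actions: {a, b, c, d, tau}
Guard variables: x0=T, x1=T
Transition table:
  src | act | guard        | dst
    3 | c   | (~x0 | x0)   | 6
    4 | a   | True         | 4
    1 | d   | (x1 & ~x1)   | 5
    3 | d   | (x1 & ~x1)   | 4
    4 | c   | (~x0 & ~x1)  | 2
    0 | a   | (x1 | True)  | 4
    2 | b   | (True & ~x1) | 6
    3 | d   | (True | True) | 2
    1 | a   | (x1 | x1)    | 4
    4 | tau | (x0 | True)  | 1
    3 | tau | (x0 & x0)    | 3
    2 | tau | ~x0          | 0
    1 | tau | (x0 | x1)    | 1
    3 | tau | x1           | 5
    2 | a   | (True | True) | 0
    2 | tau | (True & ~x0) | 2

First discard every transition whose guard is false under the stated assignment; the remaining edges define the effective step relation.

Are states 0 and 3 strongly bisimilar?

Answer: NOT BISIMILAR

Trace:
Refine partition for ~:
  round 0: {{0,1,2,3,4,5,6}}
  round 1: {{0,2},{1,4},{3},{5,6}}
  round 2: {{0},{1,4},{2},{3},{5,6}}
Fixed point at round 3; 5 class(es).
[0]={0}  [3]={3}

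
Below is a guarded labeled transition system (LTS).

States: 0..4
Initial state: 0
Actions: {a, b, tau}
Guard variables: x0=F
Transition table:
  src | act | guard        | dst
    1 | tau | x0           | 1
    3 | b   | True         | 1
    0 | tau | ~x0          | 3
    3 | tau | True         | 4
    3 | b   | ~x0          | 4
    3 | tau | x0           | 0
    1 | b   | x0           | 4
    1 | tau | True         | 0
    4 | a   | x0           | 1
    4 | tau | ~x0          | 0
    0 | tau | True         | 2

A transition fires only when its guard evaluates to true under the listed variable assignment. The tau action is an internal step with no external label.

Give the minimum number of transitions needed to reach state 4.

BFS to 4:
  depth 0: {0}
  depth 1: {2,3}
  depth 2: {1,4}
first hit 4 at d=2 via tau·b

Answer: 2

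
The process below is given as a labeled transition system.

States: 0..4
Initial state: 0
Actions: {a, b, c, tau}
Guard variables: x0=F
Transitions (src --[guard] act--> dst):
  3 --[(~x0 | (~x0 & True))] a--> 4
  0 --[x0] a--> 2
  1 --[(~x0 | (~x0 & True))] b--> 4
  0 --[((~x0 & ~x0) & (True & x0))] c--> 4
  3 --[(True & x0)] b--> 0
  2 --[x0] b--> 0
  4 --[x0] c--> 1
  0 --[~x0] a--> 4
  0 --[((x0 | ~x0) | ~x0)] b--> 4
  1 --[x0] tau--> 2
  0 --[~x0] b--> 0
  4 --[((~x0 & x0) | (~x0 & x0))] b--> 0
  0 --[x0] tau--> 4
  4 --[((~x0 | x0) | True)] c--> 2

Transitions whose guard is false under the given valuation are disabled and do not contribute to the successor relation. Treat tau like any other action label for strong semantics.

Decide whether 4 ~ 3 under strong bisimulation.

Compute ~ classes (split until stable):
  round 0: {{0,1,2,3,4}}
  round 1: {{0},{1},{2},{3},{4}}
stable after 2 split(s): 5 block(s)
[4]={4}  [3]={3}

Answer: NOT BISIMILAR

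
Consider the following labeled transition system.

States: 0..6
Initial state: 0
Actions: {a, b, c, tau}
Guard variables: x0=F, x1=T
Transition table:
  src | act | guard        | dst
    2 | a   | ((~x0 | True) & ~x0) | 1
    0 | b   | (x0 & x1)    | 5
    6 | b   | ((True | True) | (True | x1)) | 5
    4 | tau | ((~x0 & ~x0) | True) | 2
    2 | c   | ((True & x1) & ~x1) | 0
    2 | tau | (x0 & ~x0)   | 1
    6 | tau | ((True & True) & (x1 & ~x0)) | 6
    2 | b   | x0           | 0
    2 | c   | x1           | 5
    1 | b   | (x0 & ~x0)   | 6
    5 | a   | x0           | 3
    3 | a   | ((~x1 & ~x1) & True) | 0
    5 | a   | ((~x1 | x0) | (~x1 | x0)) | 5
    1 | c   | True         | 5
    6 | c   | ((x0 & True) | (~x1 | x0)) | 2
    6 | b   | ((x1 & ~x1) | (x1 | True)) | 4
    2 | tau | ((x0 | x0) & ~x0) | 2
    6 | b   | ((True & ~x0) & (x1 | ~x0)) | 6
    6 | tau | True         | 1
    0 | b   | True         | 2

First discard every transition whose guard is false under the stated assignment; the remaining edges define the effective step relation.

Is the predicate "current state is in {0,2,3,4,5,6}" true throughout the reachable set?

Allowed set {0,2,3,4,5,6}
Reach set: {0,1,2,5}
  0: ok
  1: outside
  2: ok
  5: ok
reach 1 via b·a — violates

Answer: INVARIANT VIOLATED at state 1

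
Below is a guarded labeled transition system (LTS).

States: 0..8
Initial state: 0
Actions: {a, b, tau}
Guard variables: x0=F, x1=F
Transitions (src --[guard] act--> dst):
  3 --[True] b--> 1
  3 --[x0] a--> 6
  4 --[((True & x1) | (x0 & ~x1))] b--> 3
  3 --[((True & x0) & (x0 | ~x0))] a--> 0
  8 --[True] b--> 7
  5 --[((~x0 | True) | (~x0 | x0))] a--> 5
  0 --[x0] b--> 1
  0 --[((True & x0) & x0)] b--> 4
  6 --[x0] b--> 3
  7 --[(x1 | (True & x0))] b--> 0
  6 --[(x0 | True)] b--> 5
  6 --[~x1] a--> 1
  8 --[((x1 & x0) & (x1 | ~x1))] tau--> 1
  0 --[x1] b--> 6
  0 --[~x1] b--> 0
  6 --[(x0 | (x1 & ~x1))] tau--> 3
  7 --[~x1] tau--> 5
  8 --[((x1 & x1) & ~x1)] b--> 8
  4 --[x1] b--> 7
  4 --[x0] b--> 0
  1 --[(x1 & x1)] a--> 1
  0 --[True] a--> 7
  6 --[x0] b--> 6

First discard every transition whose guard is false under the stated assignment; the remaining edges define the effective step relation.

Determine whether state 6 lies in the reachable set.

Guard filter leaves 8 enabled edge(s).
Layer 0: {0}
Layer 1: {7}  now seen {0,7}
Layer 2: {5}  now seen {0,5,7}
Reachable = {0,5,7}

Answer: UNREACHABLE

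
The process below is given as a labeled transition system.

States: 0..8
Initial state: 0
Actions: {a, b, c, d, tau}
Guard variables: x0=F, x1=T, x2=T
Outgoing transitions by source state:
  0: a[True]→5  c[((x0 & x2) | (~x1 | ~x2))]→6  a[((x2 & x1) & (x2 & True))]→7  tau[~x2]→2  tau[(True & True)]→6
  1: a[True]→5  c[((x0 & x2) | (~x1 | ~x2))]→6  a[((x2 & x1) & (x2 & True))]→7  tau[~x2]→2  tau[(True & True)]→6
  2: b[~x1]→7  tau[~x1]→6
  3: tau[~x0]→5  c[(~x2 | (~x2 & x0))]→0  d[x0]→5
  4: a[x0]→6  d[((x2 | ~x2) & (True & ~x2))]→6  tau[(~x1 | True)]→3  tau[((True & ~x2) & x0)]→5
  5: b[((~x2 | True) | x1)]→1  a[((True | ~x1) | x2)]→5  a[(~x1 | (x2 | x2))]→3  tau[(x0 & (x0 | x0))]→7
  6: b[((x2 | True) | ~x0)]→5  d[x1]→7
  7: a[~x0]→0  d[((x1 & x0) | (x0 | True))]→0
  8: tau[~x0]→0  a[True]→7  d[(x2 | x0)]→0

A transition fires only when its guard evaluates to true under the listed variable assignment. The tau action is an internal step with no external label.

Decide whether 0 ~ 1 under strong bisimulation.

Answer: BISIMILAR

Trace:
Refine partition for ~:
  P[0] = {{0,1,2,3,4,5,6,7,8}}
  P[1] = {{0,1},{2},{3,4},{5},{6},{7},{8}}
  P[2] = {{0,1},{2},{3},{4},{5},{6},{7},{8}}
Fixed point at round 3; 8 class(es).
[0]={0,1}  [1]={0,1}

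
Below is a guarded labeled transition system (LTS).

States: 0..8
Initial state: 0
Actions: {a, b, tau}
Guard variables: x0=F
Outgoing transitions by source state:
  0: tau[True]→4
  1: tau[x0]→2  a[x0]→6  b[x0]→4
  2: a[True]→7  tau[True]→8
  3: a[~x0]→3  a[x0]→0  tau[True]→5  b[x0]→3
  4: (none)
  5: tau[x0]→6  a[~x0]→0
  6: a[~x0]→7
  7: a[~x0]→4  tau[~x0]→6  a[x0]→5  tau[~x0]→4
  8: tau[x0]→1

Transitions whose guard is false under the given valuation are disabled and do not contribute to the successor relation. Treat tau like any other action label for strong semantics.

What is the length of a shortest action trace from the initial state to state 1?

Breadth-first toward 1:
  L0 = {0}
  L1 = {4}
1 never appears.

Answer: UNREACHABLE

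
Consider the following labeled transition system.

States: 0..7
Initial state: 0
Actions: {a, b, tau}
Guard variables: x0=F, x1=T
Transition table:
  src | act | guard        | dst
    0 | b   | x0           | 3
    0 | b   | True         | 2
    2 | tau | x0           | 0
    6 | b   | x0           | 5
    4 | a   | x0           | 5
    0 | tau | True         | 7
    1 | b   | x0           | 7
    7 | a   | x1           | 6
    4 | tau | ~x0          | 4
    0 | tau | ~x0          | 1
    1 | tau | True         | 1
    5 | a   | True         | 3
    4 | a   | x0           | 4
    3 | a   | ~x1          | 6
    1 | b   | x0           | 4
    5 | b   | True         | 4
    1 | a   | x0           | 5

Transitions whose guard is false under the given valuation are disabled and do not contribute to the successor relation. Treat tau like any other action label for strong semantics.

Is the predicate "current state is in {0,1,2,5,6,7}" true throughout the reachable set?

Answer: INVARIANT HOLDS

Trace:
Safe = {0,1,2,5,6,7}
R = {0,1,2,6,7}
  0: ✓
  1: ✓
  2: ✓
  6: ✓
  7: ✓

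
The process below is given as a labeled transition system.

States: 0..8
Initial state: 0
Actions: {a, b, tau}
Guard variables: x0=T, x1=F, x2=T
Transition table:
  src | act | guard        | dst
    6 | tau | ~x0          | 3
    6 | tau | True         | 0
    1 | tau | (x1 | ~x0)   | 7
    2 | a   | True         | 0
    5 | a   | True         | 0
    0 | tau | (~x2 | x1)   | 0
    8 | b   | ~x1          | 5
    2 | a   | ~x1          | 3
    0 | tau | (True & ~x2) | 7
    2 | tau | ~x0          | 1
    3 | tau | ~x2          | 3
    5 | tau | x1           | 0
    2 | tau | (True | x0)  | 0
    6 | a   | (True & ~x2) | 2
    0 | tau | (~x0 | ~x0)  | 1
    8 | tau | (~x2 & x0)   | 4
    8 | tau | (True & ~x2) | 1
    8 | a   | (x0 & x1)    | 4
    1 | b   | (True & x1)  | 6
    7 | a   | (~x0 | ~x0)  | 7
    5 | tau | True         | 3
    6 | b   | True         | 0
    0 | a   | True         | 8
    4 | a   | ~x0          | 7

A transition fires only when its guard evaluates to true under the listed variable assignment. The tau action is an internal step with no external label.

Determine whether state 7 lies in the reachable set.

Answer: UNREACHABLE

Trace:
After dropping false guards: 9 live edges.
Layer 0: {0}
Layer 1: {8}  now seen {0,8}
Layer 2: {5}  now seen {0,5,8}
Layer 3: {3}  now seen {0,3,5,8}
R = {0,3,5,8}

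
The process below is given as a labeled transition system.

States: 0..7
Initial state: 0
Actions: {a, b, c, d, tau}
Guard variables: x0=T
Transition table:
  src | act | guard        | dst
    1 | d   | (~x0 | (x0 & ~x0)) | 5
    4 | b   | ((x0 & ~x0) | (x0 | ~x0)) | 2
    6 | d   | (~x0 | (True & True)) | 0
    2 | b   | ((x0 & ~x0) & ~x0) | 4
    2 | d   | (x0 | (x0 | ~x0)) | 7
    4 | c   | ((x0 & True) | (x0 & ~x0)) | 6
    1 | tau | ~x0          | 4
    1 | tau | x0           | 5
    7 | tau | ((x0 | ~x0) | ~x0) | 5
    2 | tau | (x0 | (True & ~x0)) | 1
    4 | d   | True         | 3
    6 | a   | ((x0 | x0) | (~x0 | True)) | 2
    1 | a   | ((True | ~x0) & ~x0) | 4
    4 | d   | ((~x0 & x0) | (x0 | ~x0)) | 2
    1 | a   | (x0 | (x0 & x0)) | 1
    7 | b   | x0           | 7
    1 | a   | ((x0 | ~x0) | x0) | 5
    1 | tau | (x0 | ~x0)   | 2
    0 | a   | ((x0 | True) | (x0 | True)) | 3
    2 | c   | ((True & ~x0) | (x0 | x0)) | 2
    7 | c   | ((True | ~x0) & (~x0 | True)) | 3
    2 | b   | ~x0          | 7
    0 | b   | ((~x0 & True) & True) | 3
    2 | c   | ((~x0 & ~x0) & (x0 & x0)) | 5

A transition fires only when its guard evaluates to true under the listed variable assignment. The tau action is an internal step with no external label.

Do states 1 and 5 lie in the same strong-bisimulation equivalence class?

Answer: NOT BISIMILAR

Analysis:
Refine partition for ~:
  π0 = {{0,1,2,3,4,5,6,7}}
  π1 = {{0},{1},{2},{3,5},{4},{6},{7}}
stable after 2 split(s): 7 block(s)
class of 1: {1}; class of 5: {3,5}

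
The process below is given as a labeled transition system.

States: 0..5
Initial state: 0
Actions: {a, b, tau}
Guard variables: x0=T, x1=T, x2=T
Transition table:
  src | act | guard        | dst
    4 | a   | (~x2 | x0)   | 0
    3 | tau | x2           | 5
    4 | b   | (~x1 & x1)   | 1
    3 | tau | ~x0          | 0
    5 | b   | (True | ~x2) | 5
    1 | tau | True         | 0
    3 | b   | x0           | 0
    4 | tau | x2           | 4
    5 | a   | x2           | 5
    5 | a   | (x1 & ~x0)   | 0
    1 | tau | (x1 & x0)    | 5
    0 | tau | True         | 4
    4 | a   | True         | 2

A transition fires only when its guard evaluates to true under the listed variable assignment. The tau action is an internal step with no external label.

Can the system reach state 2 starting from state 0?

Answer: REACHABLE

Analysis:
Guard filter leaves 10 enabled edge(s).
depth 0: {0}
depth 1: {4}  now seen {0,4}
depth 2: {2}  now seen {0,2,4}
Reachable = {0,2,4}
Path to 2: tau·a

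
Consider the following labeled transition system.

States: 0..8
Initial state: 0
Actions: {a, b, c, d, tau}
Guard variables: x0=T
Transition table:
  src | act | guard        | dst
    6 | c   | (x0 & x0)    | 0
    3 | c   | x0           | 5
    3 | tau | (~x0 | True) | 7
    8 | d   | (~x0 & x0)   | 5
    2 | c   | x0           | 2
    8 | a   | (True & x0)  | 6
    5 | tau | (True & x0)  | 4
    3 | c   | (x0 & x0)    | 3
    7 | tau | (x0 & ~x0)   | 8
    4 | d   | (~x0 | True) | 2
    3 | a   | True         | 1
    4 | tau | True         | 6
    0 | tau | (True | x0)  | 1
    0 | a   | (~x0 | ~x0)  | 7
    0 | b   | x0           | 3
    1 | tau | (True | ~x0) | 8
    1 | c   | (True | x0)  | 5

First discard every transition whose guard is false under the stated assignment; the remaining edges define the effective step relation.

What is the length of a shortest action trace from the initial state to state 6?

Layered search for 6:
  depth 0: {0}
  depth 1: {1,3}
  depth 2: {5,7,8}
  depth 3: {4,6}
6 enters at depth 3; path tau·tau·a

Answer: 3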